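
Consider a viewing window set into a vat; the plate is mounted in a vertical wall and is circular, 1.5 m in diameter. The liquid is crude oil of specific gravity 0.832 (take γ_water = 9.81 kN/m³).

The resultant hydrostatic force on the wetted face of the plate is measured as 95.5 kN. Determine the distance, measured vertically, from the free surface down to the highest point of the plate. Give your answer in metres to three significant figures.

γ = 0.832 × 9.81 = 8.16192 kN/m³.
A = π(0.75)² = 1.76715 m².
From F = γ·h_c·A, the centroid depth is h_c = 95.5/(8.16192 × 1.76715) = 6.62121 m.
The centroid is at the centre, 0.75 m below the top of the plate, so the highest point sits at h_top = 6.62121 − 0.75 = 5.87121 m below the surface.

d_top ≈ 5.87 m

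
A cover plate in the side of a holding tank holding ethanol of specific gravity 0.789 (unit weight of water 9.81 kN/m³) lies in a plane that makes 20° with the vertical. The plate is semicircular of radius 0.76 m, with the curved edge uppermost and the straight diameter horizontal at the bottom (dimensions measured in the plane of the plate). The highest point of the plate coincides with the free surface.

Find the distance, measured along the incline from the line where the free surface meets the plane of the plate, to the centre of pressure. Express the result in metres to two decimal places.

γ = 0.789 × 9.81 = 7.74009 kN/m³.
The plate makes 20° with the vertical, i.e. θ = 90° − 20° = 70° to the horizontal. Measuring y along the incline from the free-surface line, vertical depth h = y·sinθ with sinθ = 0.939693.
The centroid lies 4r/(3π) = 0.322554 m above the diameter, so r − 4r/(3π) = 0.76 − 0.322554 = 0.437446 m below the topmost point, so y_c = 0.437446 m and h_c = 0.437446 × 0.939693 = 0.411065 m.
A = πr²/2 = π × 0.76²/2 = 0.907292 m².
Resultant F = γ·h_c·A = 7.74009 × 0.411065 × 0.907292 = 2.88671 kN.
I_c = (π/8 − 8/(9π))·r⁴ = 0.109757 × 0.76⁴ = 0.0366173 m⁴.
Centre of pressure: y_p = y_c + I_c/(y_c·A) = 0.437446 + 0.0366173/(0.437446 × 0.907292) = 0.437446 + 0.0922603 = 0.529706 m along the plane.

y_p = 0.53 m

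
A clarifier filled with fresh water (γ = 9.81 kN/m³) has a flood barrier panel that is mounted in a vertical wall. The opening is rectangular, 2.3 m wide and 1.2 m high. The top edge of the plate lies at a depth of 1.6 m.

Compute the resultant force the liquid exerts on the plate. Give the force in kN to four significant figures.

γ = 9.81 kN/m³.
The centroid lies 1.2/2 = 0.6 m below the top edge, so the centroid depth is h_c = 1.6 + 0.6 = 2.2 m.
A = 2.3 × 1.2 = 2.76 m².
Resultant F = γ·h_c·A = 9.81 × 2.2 × 2.76 = 59.5663 kN.

F ≈ 59.57 kN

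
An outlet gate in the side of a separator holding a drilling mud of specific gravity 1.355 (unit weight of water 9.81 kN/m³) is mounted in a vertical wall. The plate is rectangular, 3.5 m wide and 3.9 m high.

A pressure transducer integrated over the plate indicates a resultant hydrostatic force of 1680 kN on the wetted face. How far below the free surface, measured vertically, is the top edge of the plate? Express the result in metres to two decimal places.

d_top ≈ 7.31 m

γ = 1.355 × 9.81 = 13.29255 kN/m³.
A = 3.5 × 3.9 = 13.65 m².
From F = γ·h_c·A, the centroid depth is h_c = 1680/(13.29255 × 13.65) = 9.25909 m.
The centroid lies 3.9/2 = 1.95 m below the top edge, so the top edge sits at h_top = 9.25909 − 1.95 = 7.30909 m below the surface.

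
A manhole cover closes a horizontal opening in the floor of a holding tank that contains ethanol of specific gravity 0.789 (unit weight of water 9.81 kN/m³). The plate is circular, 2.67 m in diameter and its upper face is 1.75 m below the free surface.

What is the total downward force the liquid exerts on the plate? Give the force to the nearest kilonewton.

γ = 0.789 × 9.81 = 7.74009 kN/m³.
The plate is horizontal, so pressure is uniform at p = γ·h = 7.74009 × 1.75 = 13.5452 kN/m².
A = π(1.335)² = 5.59902 m².
F = p·A = 13.5452 × 5.59902 = 75.8398 kN.

F ≈ 76 kN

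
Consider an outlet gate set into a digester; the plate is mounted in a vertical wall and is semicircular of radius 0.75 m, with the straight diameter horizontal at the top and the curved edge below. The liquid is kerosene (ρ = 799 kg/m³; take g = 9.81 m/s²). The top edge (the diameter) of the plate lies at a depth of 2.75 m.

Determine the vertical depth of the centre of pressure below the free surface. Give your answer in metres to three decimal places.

γ = ρg = 799 × 9.81 / 1000 = 7.83819 kN/m³.
The centroid of a semicircle lies 4r/(3π) = 0.31831 m from the diameter, here below the top edge, so the centroid depth is h_c = 2.75 + 0.31831 = 3.06831 m.
A = πr²/2 = π × 0.75²/2 = 0.883573 m².
Resultant F = γ·h_c·A = 7.83819 × 3.06831 × 0.883573 = 21.2499 kN.
I_c = (π/8 − 8/(9π))·r⁴ = 0.109757 × 0.75⁴ = 0.0347278 m⁴.
Centre of pressure: y_p = y_c + I_c/(y_c·A) = 3.06831 + 0.0347278/(3.06831 × 0.883573) = 3.06831 + 0.0128096 = 3.08112 m along the plane.

h_p = 3.081 m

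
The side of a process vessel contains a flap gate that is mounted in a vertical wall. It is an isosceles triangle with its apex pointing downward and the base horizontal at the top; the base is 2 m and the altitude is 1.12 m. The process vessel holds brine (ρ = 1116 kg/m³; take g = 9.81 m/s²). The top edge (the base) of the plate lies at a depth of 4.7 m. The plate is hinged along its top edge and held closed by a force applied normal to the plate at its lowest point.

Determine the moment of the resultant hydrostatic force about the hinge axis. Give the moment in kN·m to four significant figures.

γ = ρg = 1116 × 9.81 / 1000 = 10.94796 kN/m³.
With the apex down, the centroid sits h/3 = 1.12/3 = 0.373333 m below the base (the top edge), so the centroid depth is h_c = 4.7 + 0.373333 = 5.07333 m.
A = ½ × 2 × 1.12 = 1.12 m².
Resultant F = γ·h_c·A = 10.94796 × 5.07333 × 1.12 = 62.2077 kN.
I_c = b·h³/36 = 2 × 1.12³/36 = 0.0780516 m⁴.
Centre of pressure: y_p = y_c + I_c/(y_c·A) = 5.07333 + 0.0780516/(5.07333 × 1.12) = 5.07333 + 0.0137363 = 5.08707 m along the plane.
The resultant acts 0.373333 + 0.0137363 = 0.387069 m (along the plate) below the hinge at the top edge, so the moment about the hinge is M = F × 0.387069 = 62.2077 × 0.387069 = 24.0787 kN·m.

M ≈ 24.08 kN·m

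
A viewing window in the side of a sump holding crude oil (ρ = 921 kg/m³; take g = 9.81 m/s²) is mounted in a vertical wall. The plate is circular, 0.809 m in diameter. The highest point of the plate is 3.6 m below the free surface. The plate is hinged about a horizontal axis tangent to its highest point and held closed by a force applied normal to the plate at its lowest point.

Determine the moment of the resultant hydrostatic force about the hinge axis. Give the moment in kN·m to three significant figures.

M ≈ 7.71 kN·m

γ = ρg = 921 × 9.81 / 1000 = 9.03501 kN/m³.
The centroid is at the centre, 0.4045 m below the top of the plate, so the centroid depth is h_c = 3.6 + 0.4045 = 4.0045 m.
A = π(0.4045)² = 0.514028 m².
Resultant F = γ·h_c·A = 9.03501 × 4.0045 × 0.514028 = 18.5979 kN.
I_c = πr⁴/4 = π × 0.4045⁴/4 = 0.0210264 m⁴.
Centre of pressure: y_p = y_c + I_c/(y_c·A) = 4.0045 + 0.0210264/(4.0045 × 0.514028) = 4.0045 + 0.0102148 = 4.01471 m along the plane.
The resultant acts 0.4045 + 0.0102148 = 0.414715 m (along the plate) below the hinge at the top edge, so the moment about the hinge is M = F × 0.414715 = 18.5979 × 0.414715 = 7.71283 kN·m.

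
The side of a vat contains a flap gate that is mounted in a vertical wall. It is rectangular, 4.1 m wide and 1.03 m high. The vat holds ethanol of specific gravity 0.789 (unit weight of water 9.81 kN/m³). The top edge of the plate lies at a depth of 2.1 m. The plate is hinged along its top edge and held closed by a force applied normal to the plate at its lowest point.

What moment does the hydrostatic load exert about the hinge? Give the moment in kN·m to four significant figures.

M ≈ 46.91 kN·m

γ = 0.789 × 9.81 = 7.74009 kN/m³.
The centroid lies 1.03/2 = 0.515 m below the top edge, so the centroid depth is h_c = 2.1 + 0.515 = 2.615 m.
A = 4.1 × 1.03 = 4.223 m².
Resultant F = γ·h_c·A = 7.74009 × 2.615 × 4.223 = 85.4749 kN.
I_c = b·h³/12 = 4.1 × 1.03³/12 = 0.373348 m⁴.
Centre of pressure: y_p = y_c + I_c/(y_c·A) = 2.615 + 0.373348/(2.615 × 4.223) = 2.615 + 0.0338081 = 2.64881 m along the plane.
The resultant acts 0.515 + 0.0338081 = 0.548808 m (along the plate) below the hinge at the top edge, so the moment about the hinge is M = F × 0.548808 = 85.4749 × 0.548808 = 46.9093 kN·m.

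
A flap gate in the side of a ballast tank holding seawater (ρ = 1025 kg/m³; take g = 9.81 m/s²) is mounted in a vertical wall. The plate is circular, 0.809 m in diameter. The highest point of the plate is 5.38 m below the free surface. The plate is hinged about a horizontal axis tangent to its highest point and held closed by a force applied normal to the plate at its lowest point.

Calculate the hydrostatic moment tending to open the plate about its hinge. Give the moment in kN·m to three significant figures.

γ = ρg = 1025 × 9.81 / 1000 = 10.05525 kN/m³.
The centroid is at the centre, 0.4045 m below the top of the plate, so the centroid depth is h_c = 5.38 + 0.4045 = 5.7845 m.
A = π(0.4045)² = 0.514028 m².
Resultant F = γ·h_c·A = 10.05525 × 5.7845 × 0.514028 = 29.8982 kN.
I_c = πr⁴/4 = π × 0.4045⁴/4 = 0.0210264 m⁴.
Centre of pressure: y_p = y_c + I_c/(y_c·A) = 5.7845 + 0.0210264/(5.7845 × 0.514028) = 5.7845 + 0.00707151 = 5.79157 m along the plane.
The resultant acts 0.4045 + 0.00707151 = 0.411572 m (along the plate) below the hinge at the top edge, so the moment about the hinge is M = F × 0.411572 = 29.8982 × 0.411572 = 12.3053 kN·m.

M ≈ 12.3 kN·m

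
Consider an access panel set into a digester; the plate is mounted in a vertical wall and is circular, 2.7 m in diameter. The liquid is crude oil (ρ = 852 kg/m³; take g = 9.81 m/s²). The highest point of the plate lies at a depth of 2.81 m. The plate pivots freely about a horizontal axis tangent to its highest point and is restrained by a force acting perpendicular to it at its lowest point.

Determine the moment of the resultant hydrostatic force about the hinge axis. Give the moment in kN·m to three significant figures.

M ≈ 291 kN·m

γ = ρg = 852 × 9.81 / 1000 = 8.35812 kN/m³.
The centroid is at the centre, 1.35 m below the top of the plate, so the centroid depth is h_c = 2.81 + 1.35 = 4.16 m.
A = π(1.35)² = 5.72555 m².
Resultant F = γ·h_c·A = 8.35812 × 4.16 × 5.72555 = 199.076 kN.
I_c = πr⁴/4 = π × 1.35⁴/4 = 2.6087 m⁴.
Centre of pressure: y_p = y_c + I_c/(y_c·A) = 4.16 + 2.6087/(4.16 × 5.72555) = 4.16 + 0.109525 = 4.26952 m along the plane.
The resultant acts 1.35 + 0.109525 = 1.45953 m (along the plate) below the hinge at the top edge, so the moment about the hinge is M = F × 1.45953 = 199.076 × 1.45953 = 290.557 kN·m.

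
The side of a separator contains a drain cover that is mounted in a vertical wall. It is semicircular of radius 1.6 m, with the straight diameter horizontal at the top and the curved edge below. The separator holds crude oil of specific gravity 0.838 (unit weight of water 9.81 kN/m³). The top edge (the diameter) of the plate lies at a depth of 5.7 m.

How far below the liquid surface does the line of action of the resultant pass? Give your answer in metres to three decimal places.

h_p = 6.407 m

γ = 0.838 × 9.81 = 8.22078 kN/m³.
The centroid of a semicircle lies 4r/(3π) = 0.679061 m from the diameter, here below the top edge, so the centroid depth is h_c = 5.7 + 0.679061 = 6.37906 m.
A = πr²/2 = π × 1.6²/2 = 4.02124 m².
Resultant F = γ·h_c·A = 8.22078 × 6.37906 × 4.02124 = 210.877 kN.
I_c = (π/8 − 8/(9π))·r⁴ = 0.109757 × 1.6⁴ = 0.719303 m⁴.
Centre of pressure: y_p = y_c + I_c/(y_c·A) = 6.37906 + 0.719303/(6.37906 × 4.02124) = 6.37906 + 0.0280411 = 6.4071 m along the plane.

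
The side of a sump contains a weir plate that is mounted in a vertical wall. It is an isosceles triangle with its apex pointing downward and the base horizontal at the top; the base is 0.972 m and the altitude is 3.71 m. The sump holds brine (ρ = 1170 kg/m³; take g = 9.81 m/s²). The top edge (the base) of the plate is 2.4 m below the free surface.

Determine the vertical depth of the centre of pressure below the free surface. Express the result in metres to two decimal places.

γ = ρg = 1170 × 9.81 / 1000 = 11.4777 kN/m³.
With the apex down, the centroid sits h/3 = 3.71/3 = 1.23667 m below the base (the top edge), so the centroid depth is h_c = 2.4 + 1.23667 = 3.63667 m.
A = ½ × 0.972 × 3.71 = 1.80306 m².
Resultant F = γ·h_c·A = 11.4777 × 3.63667 × 1.80306 = 75.2608 kN.
I_c = b·h³/36 = 0.972 × 3.71³/36 = 1.37875 m⁴.
Centre of pressure: y_p = y_c + I_c/(y_c·A) = 3.63667 + 1.37875/(3.63667 × 1.80306) = 3.63667 + 0.210267 = 3.84694 m along the plane.

h_p = 3.85 m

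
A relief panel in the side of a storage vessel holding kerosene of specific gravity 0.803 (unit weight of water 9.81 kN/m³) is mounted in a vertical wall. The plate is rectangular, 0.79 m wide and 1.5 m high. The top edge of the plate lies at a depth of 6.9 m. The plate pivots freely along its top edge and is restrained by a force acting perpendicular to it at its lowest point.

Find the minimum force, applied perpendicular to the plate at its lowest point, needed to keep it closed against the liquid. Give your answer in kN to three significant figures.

P ≈ 36.9 kN

γ = 0.803 × 9.81 = 7.87743 kN/m³.
The centroid lies 1.5/2 = 0.75 m below the top edge, so the centroid depth is h_c = 6.9 + 0.75 = 7.65 m.
A = 0.79 × 1.5 = 1.185 m².
Resultant F = γ·h_c·A = 7.87743 × 7.65 × 1.185 = 71.4109 kN.
I_c = b·h³/12 = 0.79 × 1.5³/12 = 0.222188 m⁴.
Centre of pressure: y_p = y_c + I_c/(y_c·A) = 7.65 + 0.222188/(7.65 × 1.185) = 7.65 + 0.0245099 = 7.67451 m along the plane.
The resultant acts 0.75 + 0.0245099 = 0.77451 m (along the plate) below the hinge at the top edge, so the moment about the hinge is M = F × 0.77451 = 71.4109 × 0.77451 = 55.3085 kN·m.
A normal force at the bottom, 1.5 m from the hinge, must supply this moment: P = 55.3085/1.5 = 36.8723 kN.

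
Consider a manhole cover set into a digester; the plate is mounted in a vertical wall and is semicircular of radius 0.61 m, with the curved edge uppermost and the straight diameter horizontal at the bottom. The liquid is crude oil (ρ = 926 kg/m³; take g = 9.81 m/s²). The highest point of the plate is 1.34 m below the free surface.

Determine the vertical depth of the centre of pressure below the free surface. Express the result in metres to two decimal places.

h_p = 1.71 m

γ = ρg = 926 × 9.81 / 1000 = 9.08406 kN/m³.
The centroid lies 4r/(3π) = 0.258892 m above the diameter, so r − 4r/(3π) = 0.61 − 0.258892 = 0.351108 m below the topmost point, so the centroid depth is h_c = 1.34 + 0.351108 = 1.69111 m.
A = πr²/2 = π × 0.61²/2 = 0.584493 m².
Resultant F = γ·h_c·A = 9.08406 × 1.69111 × 0.584493 = 8.97907 kN.
I_c = (π/8 − 8/(9π))·r⁴ = 0.109757 × 0.61⁴ = 0.0151968 m⁴.
Centre of pressure: y_p = y_c + I_c/(y_c·A) = 1.69111 + 0.0151968/(1.69111 × 0.584493) = 1.69111 + 0.0153745 = 1.70648 m along the plane.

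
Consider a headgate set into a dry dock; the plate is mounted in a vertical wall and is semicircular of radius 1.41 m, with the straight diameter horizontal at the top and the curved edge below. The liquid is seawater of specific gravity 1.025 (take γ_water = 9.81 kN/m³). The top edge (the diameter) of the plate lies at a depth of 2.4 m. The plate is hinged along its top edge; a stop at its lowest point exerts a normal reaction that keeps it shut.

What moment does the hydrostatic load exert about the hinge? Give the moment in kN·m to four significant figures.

γ = 1.025 × 9.81 = 10.05525 kN/m³.
The centroid of a semicircle lies 4r/(3π) = 0.598423 m from the diameter, here below the top edge, so the centroid depth is h_c = 2.4 + 0.598423 = 2.99842 m.
A = πr²/2 = π × 1.41²/2 = 3.1229 m².
Resultant F = γ·h_c·A = 10.05525 × 2.99842 × 3.1229 = 94.155 kN.
I_c = (π/8 − 8/(9π))·r⁴ = 0.109757 × 1.41⁴ = 0.433819 m⁴.
Centre of pressure: y_p = y_c + I_c/(y_c·A) = 2.99842 + 0.433819/(2.99842 × 3.1229) = 2.99842 + 0.0463295 = 3.04475 m along the plane.
The resultant acts 0.598423 + 0.0463295 = 0.644753 m (along the plate) below the hinge at the top edge, so the moment about the hinge is M = F × 0.644753 = 94.155 × 0.644753 = 60.7067 kN·m.

M ≈ 60.71 kN·m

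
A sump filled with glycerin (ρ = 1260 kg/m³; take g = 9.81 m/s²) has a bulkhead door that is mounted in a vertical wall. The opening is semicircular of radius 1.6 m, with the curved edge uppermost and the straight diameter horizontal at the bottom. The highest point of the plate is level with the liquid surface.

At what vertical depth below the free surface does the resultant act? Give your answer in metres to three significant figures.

h_p = 1.12 m

γ = ρg = 1260 × 9.81 / 1000 = 12.3606 kN/m³.
The centroid lies 4r/(3π) = 0.679061 m above the diameter, so r − 4r/(3π) = 1.6 − 0.679061 = 0.920939 m below the topmost point, so the centroid depth is h_c = 0.920939 m.
A = πr²/2 = π × 1.6²/2 = 4.02124 m².
Resultant F = γ·h_c·A = 12.3606 × 0.920939 × 4.02124 = 45.7752 kN.
I_c = (π/8 − 8/(9π))·r⁴ = 0.109757 × 1.6⁴ = 0.719303 m⁴.
Centre of pressure: y_p = y_c + I_c/(y_c·A) = 0.920939 + 0.719303/(0.920939 × 4.02124) = 0.920939 + 0.194232 = 1.11517 m along the plane.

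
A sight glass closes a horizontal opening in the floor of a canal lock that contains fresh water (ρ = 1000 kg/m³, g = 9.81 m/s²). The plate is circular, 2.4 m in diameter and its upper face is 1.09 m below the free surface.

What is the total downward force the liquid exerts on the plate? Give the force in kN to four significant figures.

F ≈ 48.37 kN

γ = ρg = 1000 × 9.81 = 9810 N/m³ = 9.81 kN/m³.
The plate is horizontal, so pressure is uniform at p = γ·h = 9.81 × 1.09 = 10.6929 kN/m².
A = π(1.2)² = 4.52389 m².
F = p·A = 10.6929 × 4.52389 = 48.3735 kN.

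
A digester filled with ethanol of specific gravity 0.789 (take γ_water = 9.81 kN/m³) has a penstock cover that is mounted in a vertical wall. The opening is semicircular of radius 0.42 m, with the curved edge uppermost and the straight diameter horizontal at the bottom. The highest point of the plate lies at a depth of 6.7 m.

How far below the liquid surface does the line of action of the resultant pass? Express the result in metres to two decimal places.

γ = 0.789 × 9.81 = 7.74009 kN/m³.
The centroid lies 4r/(3π) = 0.178254 m above the diameter, so r − 4r/(3π) = 0.42 − 0.178254 = 0.241746 m below the topmost point, so the centroid depth is h_c = 6.7 + 0.241746 = 6.94175 m.
A = πr²/2 = π × 0.42²/2 = 0.277088 m².
Resultant F = γ·h_c·A = 7.74009 × 6.94175 × 0.277088 = 14.8879 kN.
I_c = (π/8 − 8/(9π))·r⁴ = 0.109757 × 0.42⁴ = 0.0034153 m⁴.
Centre of pressure: y_p = y_c + I_c/(y_c·A) = 6.94175 + 0.0034153/(6.94175 × 0.277088) = 6.94175 + 0.00177559 = 6.94353 m along the plane.

h_p = 6.94 m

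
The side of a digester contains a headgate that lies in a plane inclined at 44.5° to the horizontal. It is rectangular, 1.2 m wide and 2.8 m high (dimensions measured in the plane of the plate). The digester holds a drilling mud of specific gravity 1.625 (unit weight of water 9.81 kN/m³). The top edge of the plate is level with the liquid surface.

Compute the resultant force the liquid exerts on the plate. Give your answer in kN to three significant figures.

γ = 1.625 × 9.81 = 15.94125 kN/m³.
Let θ = 44.5° be the plate's angle to the horizontal; measure y along the incline from where the plane meets the free surface. Vertical depth h = y·sinθ with sinθ = 0.700909.
The centroid lies 2.8/2 = 1.4 m below the top edge, so y_c = 1.4 m and h_c = 1.4 × 0.700909 = 0.981273 m.
A = 1.2 × 2.8 = 3.36 m².
Resultant F = γ·h_c·A = 15.94125 × 0.981273 × 3.36 = 52.5595 kN.

F ≈ 52.6 kN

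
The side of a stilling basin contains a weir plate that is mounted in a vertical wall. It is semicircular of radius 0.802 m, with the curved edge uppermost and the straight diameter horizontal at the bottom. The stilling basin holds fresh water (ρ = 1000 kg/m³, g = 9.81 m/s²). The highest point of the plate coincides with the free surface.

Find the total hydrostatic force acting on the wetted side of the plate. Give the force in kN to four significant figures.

γ = ρg = 1000 × 9.81 = 9810 N/m³ = 9.81 kN/m³.
The centroid lies 4r/(3π) = 0.340379 m above the diameter, so r − 4r/(3π) = 0.802 − 0.340379 = 0.461621 m below the topmost point, so the centroid depth is h_c = 0.461621 m.
A = πr²/2 = π × 0.802²/2 = 1.01034 m².
Resultant F = γ·h_c·A = 9.81 × 0.461621 × 1.01034 = 4.57533 kN.

F ≈ 4.575 kN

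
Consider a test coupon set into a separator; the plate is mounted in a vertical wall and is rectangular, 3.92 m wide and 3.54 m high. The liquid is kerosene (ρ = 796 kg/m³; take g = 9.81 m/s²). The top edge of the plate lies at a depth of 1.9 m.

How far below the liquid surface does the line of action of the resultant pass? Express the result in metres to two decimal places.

h_p = 3.95 m

γ = ρg = 796 × 9.81 / 1000 = 7.80876 kN/m³.
The centroid lies 3.54/2 = 1.77 m below the top edge, so the centroid depth is h_c = 1.9 + 1.77 = 3.67 m.
A = 3.92 × 3.54 = 13.8768 m².
Resultant F = γ·h_c·A = 7.80876 × 3.67 × 13.8768 = 397.683 kN.
I_c = b·h³/12 = 3.92 × 3.54³/12 = 14.4915 m⁴.
Centre of pressure: y_p = y_c + I_c/(y_c·A) = 3.67 + 14.4915/(3.67 × 13.8768) = 3.67 + 0.28455 = 3.95455 m along the plane.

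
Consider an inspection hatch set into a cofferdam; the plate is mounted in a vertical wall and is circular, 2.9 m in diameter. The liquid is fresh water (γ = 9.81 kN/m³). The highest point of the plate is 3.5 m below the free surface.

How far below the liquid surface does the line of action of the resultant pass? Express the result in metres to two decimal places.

γ = 9.81 kN/m³.
The centroid is at the centre, 1.45 m below the top of the plate, so the centroid depth is h_c = 3.5 + 1.45 = 4.95 m.
A = π(1.45)² = 6.6052 m².
Resultant F = γ·h_c·A = 9.81 × 4.95 × 6.6052 = 320.745 kN.
I_c = πr⁴/4 = π × 1.45⁴/4 = 3.47186 m⁴.
Centre of pressure: y_p = y_c + I_c/(y_c·A) = 4.95 + 3.47186/(4.95 × 6.6052) = 4.95 + 0.106187 = 5.05619 m along the plane.

h_p = 5.06 m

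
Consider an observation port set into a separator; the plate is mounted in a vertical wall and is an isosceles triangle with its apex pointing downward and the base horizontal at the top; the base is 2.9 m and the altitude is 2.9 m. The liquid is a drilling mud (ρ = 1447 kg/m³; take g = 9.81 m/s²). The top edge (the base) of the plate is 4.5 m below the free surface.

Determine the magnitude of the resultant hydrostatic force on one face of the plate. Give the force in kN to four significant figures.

F ≈ 326.3 kN

γ = ρg = 1447 × 9.81 / 1000 = 14.19507 kN/m³.
With the apex down, the centroid sits h/3 = 2.9/3 = 0.966667 m below the base (the top edge), so the centroid depth is h_c = 4.5 + 0.966667 = 5.46667 m.
A = ½ × 2.9 × 2.9 = 4.205 m².
Resultant F = γ·h_c·A = 14.19507 × 5.46667 × 4.205 = 326.307 kN.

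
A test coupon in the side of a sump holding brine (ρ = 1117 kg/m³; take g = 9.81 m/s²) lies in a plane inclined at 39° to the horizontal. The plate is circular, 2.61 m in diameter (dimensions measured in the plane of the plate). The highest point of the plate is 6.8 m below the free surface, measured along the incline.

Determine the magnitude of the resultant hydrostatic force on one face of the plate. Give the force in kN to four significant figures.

F ≈ 299.0 kN

γ = ρg = 1117 × 9.81 / 1000 = 10.95777 kN/m³.
Let θ = 39° be the plate's angle to the horizontal; measure y along the incline from where the plane meets the free surface. Vertical depth h = y·sinθ with sinθ = 0.629320.
The centroid is at the centre, 1.305 m below the top of the plate, so y_c = 6.8 + 1.305 = 8.105 m and h_c = 8.105 × 0.629320 = 5.10064 m.
A = π(1.305)² = 5.35021 m².
Resultant F = γ·h_c·A = 10.95777 × 5.10064 × 5.35021 = 299.032 kN.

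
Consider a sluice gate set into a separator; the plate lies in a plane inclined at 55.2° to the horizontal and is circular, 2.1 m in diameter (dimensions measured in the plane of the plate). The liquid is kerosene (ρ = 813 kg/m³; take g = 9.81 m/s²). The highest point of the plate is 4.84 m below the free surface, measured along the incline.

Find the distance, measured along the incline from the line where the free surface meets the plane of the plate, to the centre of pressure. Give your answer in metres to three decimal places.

γ = ρg = 813 × 9.81 / 1000 = 7.97553 kN/m³.
Let θ = 55.2° be the plate's angle to the horizontal; measure y along the incline from where the plane meets the free surface. Vertical depth h = y·sinθ with sinθ = 0.821149.
The centroid is at the centre, 1.05 m below the top of the plate, so y_c = 4.84 + 1.05 = 5.89 m and h_c = 5.89 × 0.821149 = 4.83657 m.
A = π(1.05)² = 3.46361 m².
Resultant F = γ·h_c·A = 7.97553 × 4.83657 × 3.46361 = 133.606 kN.
I_c = πr⁴/4 = π × 1.05⁴/4 = 0.954656 m⁴.
Centre of pressure: y_p = y_c + I_c/(y_c·A) = 5.89 + 0.954656/(5.89 × 3.46361) = 5.89 + 0.0467953 = 5.9368 m along the plane.

y_p = 5.937 m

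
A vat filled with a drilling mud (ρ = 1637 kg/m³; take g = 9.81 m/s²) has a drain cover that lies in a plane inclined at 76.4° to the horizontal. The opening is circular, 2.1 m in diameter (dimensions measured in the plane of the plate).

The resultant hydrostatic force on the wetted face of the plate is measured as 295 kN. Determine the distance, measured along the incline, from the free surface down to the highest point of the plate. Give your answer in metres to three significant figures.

y_top ≈ 4.41 m

γ = ρg = 1637 × 9.81 / 1000 = 16.05897 kN/m³.
A = π(1.05)² = 3.46361 m².
From F = γ·h_c·A, the centroid depth is h_c = 295/(16.05897 × 3.46361) = 5.30366 m.
Let θ = 76.4° be the plate's angle to the horizontal; measure y along the incline from where the plane meets the free surface. Vertical depth h = y·sinθ with sinθ = 0.971961.
Along the incline, y_c = h_c/sinθ = 5.30366/0.971961 = 5.45666 m.
The centroid is at the centre, 1.05 m below the top of the plate, so the highest point sits at y_top = 5.45666 − 1.05 = 4.40666 m along the incline.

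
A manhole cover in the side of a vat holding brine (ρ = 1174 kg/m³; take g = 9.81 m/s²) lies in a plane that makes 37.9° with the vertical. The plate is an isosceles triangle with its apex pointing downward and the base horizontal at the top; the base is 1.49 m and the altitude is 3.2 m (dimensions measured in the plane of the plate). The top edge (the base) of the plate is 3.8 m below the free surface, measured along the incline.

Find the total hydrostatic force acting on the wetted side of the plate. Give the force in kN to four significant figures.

F ≈ 105.4 kN

γ = ρg = 1174 × 9.81 / 1000 = 11.51694 kN/m³.
The plate makes 37.9° with the vertical, i.e. θ = 90° − 37.9° = 52.1° to the horizontal. Measuring y along the incline from the free-surface line, vertical depth h = y·sinθ with sinθ = 0.789084.
With the apex down, the centroid sits h/3 = 3.2/3 = 1.06667 m below the base (the top edge), so y_c = 3.8 + 1.06667 = 4.86667 m and h_c = 4.86667 × 0.789084 = 3.84021 m.
A = ½ × 1.49 × 3.2 = 2.384 m².
Resultant F = γ·h_c·A = 11.51694 × 3.84021 × 2.384 = 105.438 kN.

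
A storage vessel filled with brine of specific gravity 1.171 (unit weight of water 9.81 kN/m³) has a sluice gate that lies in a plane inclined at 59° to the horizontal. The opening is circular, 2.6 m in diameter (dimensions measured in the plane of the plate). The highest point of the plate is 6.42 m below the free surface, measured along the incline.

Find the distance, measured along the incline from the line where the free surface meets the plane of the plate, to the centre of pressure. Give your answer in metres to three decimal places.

γ = 1.171 × 9.81 = 11.48751 kN/m³.
Let θ = 59° be the plate's angle to the horizontal; measure y along the incline from where the plane meets the free surface. Vertical depth h = y·sinθ with sinθ = 0.857167.
The centroid is at the centre, 1.3 m below the top of the plate, so y_c = 6.42 + 1.3 = 7.72 m and h_c = 7.72 × 0.857167 = 6.61733 m.
A = π(1.3)² = 5.30929 m².
Resultant F = γ·h_c·A = 11.48751 × 6.61733 × 5.30929 = 403.594 kN.
I_c = πr⁴/4 = π × 1.3⁴/4 = 2.24318 m⁴.
Centre of pressure: y_p = y_c + I_c/(y_c·A) = 7.72 + 2.24318/(7.72 × 5.30929) = 7.72 + 0.0547281 = 7.77473 m along the plane.

y_p = 7.775 m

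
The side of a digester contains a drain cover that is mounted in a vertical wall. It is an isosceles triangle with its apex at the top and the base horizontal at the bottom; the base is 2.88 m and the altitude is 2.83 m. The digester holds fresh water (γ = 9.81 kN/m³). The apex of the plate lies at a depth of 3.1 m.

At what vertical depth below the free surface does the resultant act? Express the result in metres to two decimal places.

h_p = 5.08 m

γ = 9.81 kN/m³.
With the apex up, the centroid sits 2h/3 = 2 × 2.83/3 = 1.88667 m below the apex, so the centroid depth is h_c = 3.1 + 1.88667 = 4.98667 m.
A = ½ × 2.88 × 2.83 = 4.0752 m².
Resultant F = γ·h_c·A = 9.81 × 4.98667 × 4.0752 = 199.356 kN.
I_c = b·h³/36 = 2.88 × 2.83³/36 = 1.81321 m⁴.
Centre of pressure: y_p = y_c + I_c/(y_c·A) = 4.98667 + 1.81321/(4.98667 × 4.0752) = 4.98667 + 0.0892254 = 5.0759 m along the plane.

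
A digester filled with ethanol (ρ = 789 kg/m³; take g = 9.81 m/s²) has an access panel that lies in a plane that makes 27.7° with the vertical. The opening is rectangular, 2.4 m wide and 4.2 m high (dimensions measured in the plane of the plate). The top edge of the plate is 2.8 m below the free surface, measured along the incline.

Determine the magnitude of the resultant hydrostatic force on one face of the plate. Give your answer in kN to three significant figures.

F ≈ 338 kN

γ = ρg = 789 × 9.81 / 1000 = 7.74009 kN/m³.
The plate makes 27.7° with the vertical, i.e. θ = 90° − 27.7° = 62.3° to the horizontal. Measuring y along the incline from the free-surface line, vertical depth h = y·sinθ with sinθ = 0.885394.
The centroid lies 4.2/2 = 2.1 m below the top edge, so y_c = 2.8 + 2.1 = 4.9 m and h_c = 4.9 × 0.885394 = 4.33843 m.
A = 2.4 × 4.2 = 10.08 m².
Resultant F = γ·h_c·A = 7.74009 × 4.33843 × 10.08 = 338.485 kN.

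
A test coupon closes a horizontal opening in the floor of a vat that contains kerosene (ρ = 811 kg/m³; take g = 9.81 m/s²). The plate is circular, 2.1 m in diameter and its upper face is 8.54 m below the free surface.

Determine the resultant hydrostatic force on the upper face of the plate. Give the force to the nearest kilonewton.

γ = ρg = 811 × 9.81 / 1000 = 7.95591 kN/m³.
The plate is horizontal, so pressure is uniform at p = γ·h = 7.95591 × 8.54 = 67.9435 kN/m².
A = π(1.05)² = 3.46361 m².
F = p·A = 67.9435 × 3.46361 = 235.33 kN.

F ≈ 235 kN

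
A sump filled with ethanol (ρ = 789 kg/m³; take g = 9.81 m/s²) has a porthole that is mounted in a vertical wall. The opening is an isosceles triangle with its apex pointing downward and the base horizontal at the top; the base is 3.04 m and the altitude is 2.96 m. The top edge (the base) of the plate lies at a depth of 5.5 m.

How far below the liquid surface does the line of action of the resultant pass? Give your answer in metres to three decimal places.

γ = ρg = 789 × 9.81 / 1000 = 7.74009 kN/m³.
With the apex down, the centroid sits h/3 = 2.96/3 = 0.986667 m below the base (the top edge), so the centroid depth is h_c = 5.5 + 0.986667 = 6.48667 m.
A = ½ × 3.04 × 2.96 = 4.4992 m².
Resultant F = γ·h_c·A = 7.74009 × 6.48667 × 4.4992 = 225.893 kN.
I_c = b·h³/36 = 3.04 × 2.96³/36 = 2.19001 m⁴.
Centre of pressure: y_p = y_c + I_c/(y_c·A) = 6.48667 + 2.19001/(6.48667 × 4.4992) = 6.48667 + 0.0750393 = 6.56171 m along the plane.

h_p = 6.562 m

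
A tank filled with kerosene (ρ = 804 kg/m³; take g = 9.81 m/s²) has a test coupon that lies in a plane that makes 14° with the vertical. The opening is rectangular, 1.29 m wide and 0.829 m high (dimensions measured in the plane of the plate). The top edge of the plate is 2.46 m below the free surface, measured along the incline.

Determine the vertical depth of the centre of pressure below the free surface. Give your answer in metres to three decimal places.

h_p = 2.808 m

γ = ρg = 804 × 9.81 / 1000 = 7.88724 kN/m³.
The plate makes 14° with the vertical, i.e. θ = 90° − 14° = 76° to the horizontal. Measuring y along the incline from the free-surface line, vertical depth h = y·sinθ with sinθ = 0.970296.
The centroid lies 0.829/2 = 0.4145 m below the top edge, so y_c = 2.46 + 0.4145 = 2.8745 m and h_c = 2.8745 × 0.970296 = 2.78912 m.
A = 1.29 × 0.829 = 1.06941 m².
Resultant F = γ·h_c·A = 7.88724 × 2.78912 × 1.06941 = 23.5254 kN.
I_c = b·h³/12 = 1.29 × 0.829³/12 = 0.0612452 m⁴.
Centre of pressure: y_p = y_c + I_c/(y_c·A) = 2.8745 + 0.0612452/(2.8745 × 1.06941) = 2.8745 + 0.0199235 = 2.89442 m along the plane.
Vertically, h_p = y_p·sinθ = 2.89442 × 0.970296 = 2.80844 m.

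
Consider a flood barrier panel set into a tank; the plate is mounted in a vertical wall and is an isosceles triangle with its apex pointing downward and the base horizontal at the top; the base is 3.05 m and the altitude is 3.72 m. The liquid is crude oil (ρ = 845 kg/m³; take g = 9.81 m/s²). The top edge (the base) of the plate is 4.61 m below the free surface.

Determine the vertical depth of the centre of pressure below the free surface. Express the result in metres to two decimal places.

γ = ρg = 845 × 9.81 / 1000 = 8.28945 kN/m³.
With the apex down, the centroid sits h/3 = 3.72/3 = 1.24 m below the base (the top edge), so the centroid depth is h_c = 4.61 + 1.24 = 5.85 m.
A = ½ × 3.05 × 3.72 = 5.673 m².
Resultant F = γ·h_c·A = 8.28945 × 5.85 × 5.673 = 275.102 kN.
I_c = b·h³/36 = 3.05 × 3.72³/36 = 4.3614 m⁴.
Centre of pressure: y_p = y_c + I_c/(y_c·A) = 5.85 + 4.3614/(5.85 × 5.673) = 5.85 + 0.131419 = 5.98142 m along the plane.

h_p = 5.98 m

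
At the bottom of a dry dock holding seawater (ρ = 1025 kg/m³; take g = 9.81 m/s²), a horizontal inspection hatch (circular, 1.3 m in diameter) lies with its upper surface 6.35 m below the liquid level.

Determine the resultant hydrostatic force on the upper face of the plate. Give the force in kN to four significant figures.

F ≈ 84.75 kN

γ = ρg = 1025 × 9.81 / 1000 = 10.05525 kN/m³.
The plate is horizontal, so pressure is uniform at p = γ·h = 10.05525 × 6.35 = 63.8508 kN/m².
A = π(0.65)² = 1.32732 m².
F = p·A = 63.8508 × 1.32732 = 84.7504 kN.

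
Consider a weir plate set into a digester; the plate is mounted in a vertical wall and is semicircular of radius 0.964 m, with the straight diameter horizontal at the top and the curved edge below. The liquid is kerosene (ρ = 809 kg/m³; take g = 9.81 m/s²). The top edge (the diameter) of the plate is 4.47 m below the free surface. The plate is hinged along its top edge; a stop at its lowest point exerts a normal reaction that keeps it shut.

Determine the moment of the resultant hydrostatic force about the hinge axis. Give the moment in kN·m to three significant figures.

γ = ρg = 809 × 9.81 / 1000 = 7.93629 kN/m³.
The centroid of a semicircle lies 4r/(3π) = 0.409134 m from the diameter, here below the top edge, so the centroid depth is h_c = 4.47 + 0.409134 = 4.87913 m.
A = πr²/2 = π × 0.964²/2 = 1.45973 m².
Resultant F = γ·h_c·A = 7.93629 × 4.87913 × 1.45973 = 56.5239 kN.
I_c = (π/8 − 8/(9π))·r⁴ = 0.109757 × 0.964⁴ = 0.0947852 m⁴.
Centre of pressure: y_p = y_c + I_c/(y_c·A) = 4.87913 + 0.0947852/(4.87913 × 1.45973) = 4.87913 + 0.0133084 = 4.89244 m along the plane.
The resultant acts 0.409134 + 0.0133084 = 0.422442 m (along the plate) below the hinge at the top edge, so the moment about the hinge is M = F × 0.422442 = 56.5239 × 0.422442 = 23.8781 kN·m.

M ≈ 23.9 kN·m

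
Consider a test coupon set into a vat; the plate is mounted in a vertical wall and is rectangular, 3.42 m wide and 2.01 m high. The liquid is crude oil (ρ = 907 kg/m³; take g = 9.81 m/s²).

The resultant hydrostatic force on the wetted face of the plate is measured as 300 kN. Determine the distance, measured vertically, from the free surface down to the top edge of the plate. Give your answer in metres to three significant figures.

d_top ≈ 3.90 m

γ = ρg = 907 × 9.81 / 1000 = 8.89767 kN/m³.
A = 3.42 × 2.01 = 6.8742 m².
From F = γ·h_c·A, the centroid depth is h_c = 300/(8.89767 × 6.8742) = 4.90482 m.
The centroid lies 2.01/2 = 1.005 m below the top edge, so the top edge sits at h_top = 4.90482 − 1.005 = 3.89982 m below the surface.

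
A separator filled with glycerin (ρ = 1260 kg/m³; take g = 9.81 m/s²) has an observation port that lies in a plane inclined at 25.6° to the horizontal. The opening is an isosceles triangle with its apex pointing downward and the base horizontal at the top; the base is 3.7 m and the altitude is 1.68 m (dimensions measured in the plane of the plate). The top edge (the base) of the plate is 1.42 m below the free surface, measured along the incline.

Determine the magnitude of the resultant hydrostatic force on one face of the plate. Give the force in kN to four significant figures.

F ≈ 32.87 kN

γ = ρg = 1260 × 9.81 / 1000 = 12.3606 kN/m³.
Let θ = 25.6° be the plate's angle to the horizontal; measure y along the incline from where the plane meets the free surface. Vertical depth h = y·sinθ with sinθ = 0.432086.
With the apex down, the centroid sits h/3 = 1.68/3 = 0.56 m below the base (the top edge), so y_c = 1.42 + 0.56 = 1.98 m and h_c = 1.98 × 0.432086 = 0.85553 m.
A = ½ × 3.7 × 1.68 = 3.108 m².
Resultant F = γ·h_c·A = 12.3606 × 0.85553 × 3.108 = 32.8667 kN.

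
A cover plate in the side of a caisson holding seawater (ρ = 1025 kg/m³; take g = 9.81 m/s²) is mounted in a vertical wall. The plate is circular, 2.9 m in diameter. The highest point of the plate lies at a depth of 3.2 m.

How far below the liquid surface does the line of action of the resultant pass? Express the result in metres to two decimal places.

γ = ρg = 1025 × 9.81 / 1000 = 10.05525 kN/m³.
The centroid is at the centre, 1.45 m below the top of the plate, so the centroid depth is h_c = 3.2 + 1.45 = 4.65 m.
A = π(1.45)² = 6.6052 m².
Resultant F = γ·h_c·A = 10.05525 × 4.65 × 6.6052 = 308.839 kN.
I_c = πr⁴/4 = π × 1.45⁴/4 = 3.47186 m⁴.
Centre of pressure: y_p = y_c + I_c/(y_c·A) = 4.65 + 3.47186/(4.65 × 6.6052) = 4.65 + 0.113038 = 4.76304 m along the plane.

h_p = 4.76 m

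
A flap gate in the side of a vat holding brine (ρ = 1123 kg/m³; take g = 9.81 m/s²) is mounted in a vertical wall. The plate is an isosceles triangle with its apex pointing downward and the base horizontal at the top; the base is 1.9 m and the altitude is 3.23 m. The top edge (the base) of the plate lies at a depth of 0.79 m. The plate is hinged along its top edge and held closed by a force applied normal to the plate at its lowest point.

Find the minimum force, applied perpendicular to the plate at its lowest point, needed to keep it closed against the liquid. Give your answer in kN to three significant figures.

P ≈ 27.1 kN

γ = ρg = 1123 × 9.81 / 1000 = 11.01663 kN/m³.
With the apex down, the centroid sits h/3 = 3.23/3 = 1.07667 m below the base (the top edge), so the centroid depth is h_c = 0.79 + 1.07667 = 1.86667 m.
A = ½ × 1.9 × 3.23 = 3.0685 m².
Resultant F = γ·h_c·A = 11.01663 × 1.86667 × 3.0685 = 63.1019 kN.
I_c = b·h³/36 = 1.9 × 3.23³/36 = 1.77852 m⁴.
Centre of pressure: y_p = y_c + I_c/(y_c·A) = 1.86667 + 1.77852/(1.86667 × 3.0685) = 1.86667 + 0.310502 = 2.17717 m along the plane.
The resultant acts 1.07667 + 0.310502 = 1.38717 m (along the plate) below the hinge at the top edge, so the moment about the hinge is M = F × 1.38717 = 63.1019 × 1.38717 = 87.5331 kN·m.
A normal force at the bottom, 3.23 m from the hinge, must supply this moment: P = 87.5331/3.23 = 27.1 kN.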